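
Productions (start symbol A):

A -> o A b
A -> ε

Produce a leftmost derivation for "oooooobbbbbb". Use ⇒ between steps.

A⇒oAb⇒ooAbb⇒oooAbbb⇒ooooAbbbb⇒oooooAbbbbb⇒ooooooAbbbbbb⇒oooooobbbbbb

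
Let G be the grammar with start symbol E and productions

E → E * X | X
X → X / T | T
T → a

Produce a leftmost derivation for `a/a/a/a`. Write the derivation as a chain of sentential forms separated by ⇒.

E⇒X⇒X/T⇒X/T/T⇒X/T/T/T⇒T/T/T/T⇒a/T/T/T⇒a/a/T/T⇒a/a/a/T⇒a/a/a/a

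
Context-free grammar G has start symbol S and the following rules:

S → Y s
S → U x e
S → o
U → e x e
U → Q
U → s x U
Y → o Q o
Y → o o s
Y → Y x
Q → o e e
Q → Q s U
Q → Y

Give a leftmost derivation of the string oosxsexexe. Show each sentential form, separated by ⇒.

S ⇒ Uxe   [S → U x e]
Uxe ⇒ Qxe   [U → Q]
Qxe ⇒ QsUxe   [Q → Q s U]
QsUxe ⇒ YsUxe   [Q → Y]
YsUxe ⇒ YxsUxe   [Y → Y x]
YxsUxe ⇒ oosxsUxe   [Y → o o s]
oosxsUxe ⇒ oosxsexexe   [U → e x e]

S ⇒ Uxe ⇒ Qxe ⇒ QsUxe ⇒ YsUxe ⇒ YxsUxe ⇒ oosxsUxe ⇒ oosxsexexe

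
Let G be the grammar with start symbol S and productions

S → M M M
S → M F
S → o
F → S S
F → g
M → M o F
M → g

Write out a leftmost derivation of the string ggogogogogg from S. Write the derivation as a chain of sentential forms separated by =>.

S=>MMM=>gMM=>gMoFM=>gMoFoFM=>gMoFoFoFM=>gMoFoFoFoFM=>ggoFoFoFoFM=>ggogoFoFoFM=>ggogogoFoFM=>ggogogogoFM=>ggogogogogM=>ggogogogogg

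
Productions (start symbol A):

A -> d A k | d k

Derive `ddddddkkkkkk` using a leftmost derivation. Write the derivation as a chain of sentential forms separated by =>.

A => dAk => ddAkk => dddAkkk => ddddAkkkk => dddddAkkkkk => ddddddkkkkkk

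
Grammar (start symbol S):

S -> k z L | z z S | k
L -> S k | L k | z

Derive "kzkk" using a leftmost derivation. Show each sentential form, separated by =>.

S => kzL => kzSk => kzkk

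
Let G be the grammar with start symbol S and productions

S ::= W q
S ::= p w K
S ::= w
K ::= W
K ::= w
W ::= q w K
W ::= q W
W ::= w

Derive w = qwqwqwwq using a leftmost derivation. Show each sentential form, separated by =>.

S => Wq   [S ::= W q]
Wq => qwKq   [W ::= q w K]
qwKq => qwWq   [K ::= W]
qwWq => qwqwKq   [W ::= q w K]
qwqwKq => qwqwWq   [K ::= W]
qwqwWq => qwqwqwKq   [W ::= q w K]
qwqwqwKq => qwqwqwwq   [K ::= w]

S => Wq => qwKq => qwWq => qwqwKq => qwqwWq => qwqwqwKq => qwqwqwwq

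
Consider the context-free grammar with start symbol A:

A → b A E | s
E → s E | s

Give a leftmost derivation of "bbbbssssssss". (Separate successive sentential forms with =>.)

A=>bAE=>bbAEE=>bbbAEEE=>bbbbAEEEE=>bbbbsEEEE=>bbbbssEEE=>bbbbsssEEE=>bbbbssssEEE=>bbbbsssssEE=>bbbbssssssEE=>bbbbsssssssE=>bbbbssssssss

A => bAE   [A → b A E]
bAE => bbAEE   [A → b A E]
bbAEE => bbbAEEE   [A → b A E]
bbbAEEE => bbbbAEEEE   [A → b A E]
bbbbAEEEE => bbbbsEEEE   [A → s]
bbbbsEEEE => bbbbssEEE   [E → s]
bbbbssEEE => bbbbsssEEE   [E → s E]
bbbbsssEEE => bbbbssssEEE   [E → s E]
bbbbssssEEE => bbbbsssssEE   [E → s]
bbbbsssssEE => bbbbssssssEE   [E → s E]
bbbbssssssEE => bbbbsssssssE   [E → s]
bbbbsssssssE => bbbbssssssss   [E → s]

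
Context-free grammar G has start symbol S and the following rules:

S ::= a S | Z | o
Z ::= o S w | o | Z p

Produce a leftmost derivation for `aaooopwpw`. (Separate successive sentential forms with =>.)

S => aS => aaS => aaZ => aaoSw => aaoZw => aaoZpw => aaooSwpw => aaooZwpw => aaooZpwpw => aaooopwpw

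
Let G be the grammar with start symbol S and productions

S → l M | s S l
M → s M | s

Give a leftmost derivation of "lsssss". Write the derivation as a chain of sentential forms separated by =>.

S => lM   [S → l M]
lM => lsM   [M → s M]
lsM => lssM   [M → s M]
lssM => lsssM   [M → s M]
lsssM => lssssM   [M → s M]
lssssM => lsssss   [M → s]

S => lM => lsM => lssM => lsssM => lssssM => lsssss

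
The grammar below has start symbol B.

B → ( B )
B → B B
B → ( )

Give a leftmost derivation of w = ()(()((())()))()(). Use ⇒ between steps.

B ⇒ BB   [B → B B]
BB ⇒ BBB   [B → B B]
BBB ⇒ ()BB   [B → ( )]
()BB ⇒ ()BBB   [B → B B]
()BBB ⇒ ()(B)BB   [B → ( B )]
()(B)BB ⇒ ()(BB)BB   [B → B B]
()(BB)BB ⇒ ()(()B)BB   [B → ( )]
()(()B)BB ⇒ ()(()(B))BB   [B → ( B )]
()(()(B))BB ⇒ ()(()(BB))BB   [B → B B]
()(()(BB))BB ⇒ ()(()((B)B))BB   [B → ( B )]
()(()((B)B))BB ⇒ ()(()((())B))BB   [B → ( )]
()(()((())B))BB ⇒ ()(()((())()))BB   [B → ( )]
()(()((())()))BB ⇒ ()(()((())()))()B   [B → ( )]
()(()((())()))()B ⇒ ()(()((())()))()()   [B → ( )]

B ⇒ BB ⇒ BBB ⇒ ()BB ⇒ ()BBB ⇒ ()(B)BB ⇒ ()(BB)BB ⇒ ()(()B)BB ⇒ ()(()(B))BB ⇒ ()(()(BB))BB ⇒ ()(()((B)B))BB ⇒ ()(()((())B))BB ⇒ ()(()((())()))BB ⇒ ()(()((())()))()B ⇒ ()(()((())()))()()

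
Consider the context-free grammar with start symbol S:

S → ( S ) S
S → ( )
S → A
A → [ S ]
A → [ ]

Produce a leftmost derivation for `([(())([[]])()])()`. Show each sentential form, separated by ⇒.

S ⇒ (S)S ⇒ (A)S ⇒ ([S])S ⇒ ([(S)S])S ⇒ ([(())S])S ⇒ ([(())(S)S])S ⇒ ([(())(A)S])S ⇒ ([(())([S])S])S ⇒ ([(())([A])S])S ⇒ ([(())([[]])S])S ⇒ ([(())([[]])()])S ⇒ ([(())([[]])()])()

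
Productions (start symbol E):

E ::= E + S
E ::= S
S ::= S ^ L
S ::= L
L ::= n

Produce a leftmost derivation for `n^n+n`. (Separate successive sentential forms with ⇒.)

E ⇒ E+S ⇒ S+S ⇒ S^L+S ⇒ L^L+S ⇒ n^L+S ⇒ n^n+S ⇒ n^n+L ⇒ n^n+n

E ⇒ E+S   [E ::= E + S]
E+S ⇒ S+S   [E ::= S]
S+S ⇒ S^L+S   [S ::= S ^ L]
S^L+S ⇒ L^L+S   [S ::= L]
L^L+S ⇒ n^L+S   [L ::= n]
n^L+S ⇒ n^n+S   [L ::= n]
n^n+S ⇒ n^n+L   [S ::= L]
n^n+L ⇒ n^n+n   [L ::= n]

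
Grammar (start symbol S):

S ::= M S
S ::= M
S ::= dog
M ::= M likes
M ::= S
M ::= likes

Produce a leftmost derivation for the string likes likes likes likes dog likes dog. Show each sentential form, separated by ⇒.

S ⇒ M S ⇒ M likes S ⇒ S likes S ⇒ M S likes S ⇒ M likes S likes S ⇒ M likes likes S likes S ⇒ M likes likes likes S likes S ⇒ likes likes likes likes S likes S ⇒ likes likes likes likes dog likes S ⇒ likes likes likes likes dog likes dog

S ⇒ M S   [S ::= M S]
M S ⇒ M likes S   [M ::= M likes]
M likes S ⇒ S likes S   [M ::= S]
S likes S ⇒ M S likes S   [S ::= M S]
M S likes S ⇒ M likes S likes S   [M ::= M likes]
M likes S likes S ⇒ M likes likes S likes S   [M ::= M likes]
M likes likes S likes S ⇒ M likes likes likes S likes S   [M ::= M likes]
M likes likes likes S likes S ⇒ likes likes likes likes S likes S   [M ::= likes]
likes likes likes likes S likes S ⇒ likes likes likes likes dog likes S   [S ::= dog]
likes likes likes likes dog likes S ⇒ likes likes likes likes dog likes dog   [S ::= dog]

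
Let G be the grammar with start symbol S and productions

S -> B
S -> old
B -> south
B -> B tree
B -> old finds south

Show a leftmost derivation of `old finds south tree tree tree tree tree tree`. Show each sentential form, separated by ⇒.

S ⇒ B ⇒ B tree ⇒ B tree tree ⇒ B tree tree tree ⇒ B tree tree tree tree ⇒ B tree tree tree tree tree ⇒ B tree tree tree tree tree tree ⇒ old finds south tree tree tree tree tree tree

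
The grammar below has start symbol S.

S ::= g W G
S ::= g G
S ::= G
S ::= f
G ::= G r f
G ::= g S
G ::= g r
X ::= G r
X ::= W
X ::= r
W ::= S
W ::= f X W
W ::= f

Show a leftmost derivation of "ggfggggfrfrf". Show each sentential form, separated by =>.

S=>G=>gS=>ggWG=>ggfG=>ggfgS=>ggfggG=>ggfggGrf=>ggfgggSrf=>ggfgggGrf=>ggfgggGrfrf=>ggfggggSrfrf=>ggfggggfrfrf

S => G   [S ::= G]
G => gS   [G ::= g S]
gS => ggWG   [S ::= g W G]
ggWG => ggfG   [W ::= f]
ggfG => ggfgS   [G ::= g S]
ggfgS => ggfggG   [S ::= g G]
ggfggG => ggfggGrf   [G ::= G r f]
ggfggGrf => ggfgggSrf   [G ::= g S]
ggfgggSrf => ggfgggGrf   [S ::= G]
ggfgggGrf => ggfgggGrfrf   [G ::= G r f]
ggfgggGrfrf => ggfggggSrfrf   [G ::= g S]
ggfggggSrfrf => ggfggggfrfrf   [S ::= f]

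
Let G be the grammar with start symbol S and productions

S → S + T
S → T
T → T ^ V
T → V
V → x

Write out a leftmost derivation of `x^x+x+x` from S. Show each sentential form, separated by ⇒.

S ⇒ S+T ⇒ S+T+T ⇒ T+T+T ⇒ T^V+T+T ⇒ V^V+T+T ⇒ x^V+T+T ⇒ x^x+T+T ⇒ x^x+V+T ⇒ x^x+x+T ⇒ x^x+x+V ⇒ x^x+x+x

S ⇒ S+T   [S → S + T]
S+T ⇒ S+T+T   [S → S + T]
S+T+T ⇒ T+T+T   [S → T]
T+T+T ⇒ T^V+T+T   [T → T ^ V]
T^V+T+T ⇒ V^V+T+T   [T → V]
V^V+T+T ⇒ x^V+T+T   [V → x]
x^V+T+T ⇒ x^x+T+T   [V → x]
x^x+T+T ⇒ x^x+V+T   [T → V]
x^x+V+T ⇒ x^x+x+T   [V → x]
x^x+x+T ⇒ x^x+x+V   [T → V]
x^x+x+V ⇒ x^x+x+x   [V → x]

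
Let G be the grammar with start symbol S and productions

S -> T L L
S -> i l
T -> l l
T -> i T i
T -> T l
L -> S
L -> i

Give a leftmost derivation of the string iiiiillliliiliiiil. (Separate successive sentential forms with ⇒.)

S⇒TLL⇒iTiLL⇒iiTiiLL⇒iiTliiLL⇒iiiTiliiLL⇒iiiiTiiliiLL⇒iiiiTliiliiLL⇒iiiiiTiliiliiLL⇒iiiiiTliliiliiLL⇒iiiiillliliiliiLL⇒iiiiillliliiliiiL⇒iiiiillliliiliiiS⇒iiiiillliliiliiiil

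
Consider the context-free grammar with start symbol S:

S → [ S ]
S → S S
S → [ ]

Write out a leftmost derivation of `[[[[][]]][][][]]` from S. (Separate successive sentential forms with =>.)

S=>[S]=>[SS]=>[SSS]=>[SSSS]=>[[S]SSS]=>[[[S]]SSS]=>[[[SS]]SSS]=>[[[[]S]]SSS]=>[[[[][]]]SSS]=>[[[[][]]][]SS]=>[[[[][]]][][]S]=>[[[[][]]][][][]]

S => [S]   [S → [ S ]]
[S] => [SS]   [S → S S]
[SS] => [SSS]   [S → S S]
[SSS] => [SSSS]   [S → S S]
[SSSS] => [[S]SSS]   [S → [ S ]]
[[S]SSS] => [[[S]]SSS]   [S → [ S ]]
[[[S]]SSS] => [[[SS]]SSS]   [S → S S]
[[[SS]]SSS] => [[[[]S]]SSS]   [S → [ ]]
[[[[]S]]SSS] => [[[[][]]]SSS]   [S → [ ]]
[[[[][]]]SSS] => [[[[][]]][]SS]   [S → [ ]]
[[[[][]]][]SS] => [[[[][]]][][]S]   [S → [ ]]
[[[[][]]][][]S] => [[[[][]]][][][]]   [S → [ ]]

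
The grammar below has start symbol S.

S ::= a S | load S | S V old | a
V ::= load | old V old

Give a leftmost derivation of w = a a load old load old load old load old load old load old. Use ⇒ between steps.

S ⇒ a S ⇒ a S V old ⇒ a S V old V old ⇒ a S V old V old V old ⇒ a S V old V old V old V old ⇒ a S V old V old V old V old V old ⇒ a S V old V old V old V old V old V old ⇒ a a V old V old V old V old V old V old ⇒ a a load old V old V old V old V old V old ⇒ a a load old load old V old V old V old V old ⇒ a a load old load old load old V old V old V old ⇒ a a load old load old load old load old V old V old ⇒ a a load old load old load old load old load old V old ⇒ a a load old load old load old load old load old load old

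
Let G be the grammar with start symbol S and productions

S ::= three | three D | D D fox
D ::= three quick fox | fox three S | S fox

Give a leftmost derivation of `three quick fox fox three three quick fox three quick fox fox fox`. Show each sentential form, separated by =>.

S => D D fox => three quick fox D fox => three quick fox fox three S fox => three quick fox fox three D D fox fox => three quick fox fox three three quick fox D fox fox => three quick fox fox three three quick fox three quick fox fox fox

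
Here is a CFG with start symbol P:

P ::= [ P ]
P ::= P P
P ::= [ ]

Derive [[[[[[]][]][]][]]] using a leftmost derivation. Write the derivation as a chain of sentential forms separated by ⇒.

P ⇒ [P] ⇒ [[P]] ⇒ [[PP]] ⇒ [[[P]P]] ⇒ [[[PP]P]] ⇒ [[[[P]P]P]] ⇒ [[[[PP]P]P]] ⇒ [[[[[P]P]P]P]] ⇒ [[[[[[]]P]P]P]] ⇒ [[[[[[]][]]P]P]] ⇒ [[[[[[]][]][]]P]] ⇒ [[[[[[]][]][]][]]]

P ⇒ [P]   [P ::= [ P ]]
[P] ⇒ [[P]]   [P ::= [ P ]]
[[P]] ⇒ [[PP]]   [P ::= P P]
[[PP]] ⇒ [[[P]P]]   [P ::= [ P ]]
[[[P]P]] ⇒ [[[PP]P]]   [P ::= P P]
[[[PP]P]] ⇒ [[[[P]P]P]]   [P ::= [ P ]]
[[[[P]P]P]] ⇒ [[[[PP]P]P]]   [P ::= P P]
[[[[PP]P]P]] ⇒ [[[[[P]P]P]P]]   [P ::= [ P ]]
[[[[[P]P]P]P]] ⇒ [[[[[[]]P]P]P]]   [P ::= [ ]]
[[[[[[]]P]P]P]] ⇒ [[[[[[]][]]P]P]]   [P ::= [ ]]
[[[[[[]][]]P]P]] ⇒ [[[[[[]][]][]]P]]   [P ::= [ ]]
[[[[[[]][]][]]P]] ⇒ [[[[[[]][]][]][]]]   [P ::= [ ]]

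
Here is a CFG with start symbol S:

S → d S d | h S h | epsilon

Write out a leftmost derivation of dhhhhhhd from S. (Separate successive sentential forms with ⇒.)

S ⇒ dSd ⇒ dhShd ⇒ dhhShhd ⇒ dhhhShhhd ⇒ dhhhhhhd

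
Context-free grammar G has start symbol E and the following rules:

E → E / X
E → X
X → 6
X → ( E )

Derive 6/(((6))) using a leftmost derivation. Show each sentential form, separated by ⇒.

E⇒E/X⇒X/X⇒6/X⇒6/(E)⇒6/(X)⇒6/((E))⇒6/((X))⇒6/(((E)))⇒6/(((X)))⇒6/(((6)))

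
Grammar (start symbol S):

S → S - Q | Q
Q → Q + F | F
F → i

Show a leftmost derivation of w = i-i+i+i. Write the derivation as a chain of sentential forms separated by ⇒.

S ⇒ S-Q   [S → S - Q]
S-Q ⇒ Q-Q   [S → Q]
Q-Q ⇒ F-Q   [Q → F]
F-Q ⇒ i-Q   [F → i]
i-Q ⇒ i-Q+F   [Q → Q + F]
i-Q+F ⇒ i-Q+F+F   [Q → Q + F]
i-Q+F+F ⇒ i-F+F+F   [Q → F]
i-F+F+F ⇒ i-i+F+F   [F → i]
i-i+F+F ⇒ i-i+i+F   [F → i]
i-i+i+F ⇒ i-i+i+i   [F → i]

S ⇒ S-Q ⇒ Q-Q ⇒ F-Q ⇒ i-Q ⇒ i-Q+F ⇒ i-Q+F+F ⇒ i-F+F+F ⇒ i-i+F+F ⇒ i-i+i+F ⇒ i-i+i+i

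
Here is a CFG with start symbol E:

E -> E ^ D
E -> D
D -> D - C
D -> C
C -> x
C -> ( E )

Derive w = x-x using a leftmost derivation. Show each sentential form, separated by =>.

E=>D=>D-C=>C-C=>x-C=>x-x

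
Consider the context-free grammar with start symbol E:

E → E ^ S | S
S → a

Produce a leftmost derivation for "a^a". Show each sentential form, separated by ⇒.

E ⇒ E^S ⇒ S^S ⇒ a^S ⇒ a^a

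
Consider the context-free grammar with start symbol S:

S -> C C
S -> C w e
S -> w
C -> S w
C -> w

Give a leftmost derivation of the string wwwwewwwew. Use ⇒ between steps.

S ⇒ CC ⇒ wC ⇒ wSw ⇒ wCwew ⇒ wSwwew ⇒ wCCwwew ⇒ wwCwwew ⇒ wwSwwwew ⇒ wwCwewwwew ⇒ wwwwewwwew

S ⇒ CC   [S -> C C]
CC ⇒ wC   [C -> w]
wC ⇒ wSw   [C -> S w]
wSw ⇒ wCwew   [S -> C w e]
wCwew ⇒ wSwwew   [C -> S w]
wSwwew ⇒ wCCwwew   [S -> C C]
wCCwwew ⇒ wwCwwew   [C -> w]
wwCwwew ⇒ wwSwwwew   [C -> S w]
wwSwwwew ⇒ wwCwewwwew   [S -> C w e]
wwCwewwwew ⇒ wwwwewwwew   [C -> w]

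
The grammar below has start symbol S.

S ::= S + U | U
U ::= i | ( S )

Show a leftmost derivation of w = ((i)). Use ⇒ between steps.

S⇒U⇒(S)⇒(U)⇒((S))⇒((U))⇒((i))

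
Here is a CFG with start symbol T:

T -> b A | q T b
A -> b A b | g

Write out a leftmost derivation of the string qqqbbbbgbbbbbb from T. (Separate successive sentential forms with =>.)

T => qTb => qqTbb => qqqTbbb => qqqbAbbb => qqqbbAbbbb => qqqbbbAbbbbb => qqqbbbbAbbbbbb => qqqbbbbgbbbbbb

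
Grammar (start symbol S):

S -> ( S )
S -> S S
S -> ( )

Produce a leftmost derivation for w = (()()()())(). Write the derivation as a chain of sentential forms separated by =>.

S=>SS=>(S)S=>(SS)S=>(SSS)S=>(()SS)S=>(()SSS)S=>(()()SS)S=>(()()()S)S=>(()()()())S=>(()()()())()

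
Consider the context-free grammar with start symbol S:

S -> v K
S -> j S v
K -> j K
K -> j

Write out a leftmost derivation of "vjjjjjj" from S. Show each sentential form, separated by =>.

S => vK => vjK => vjjK => vjjjK => vjjjjK => vjjjjjK => vjjjjjj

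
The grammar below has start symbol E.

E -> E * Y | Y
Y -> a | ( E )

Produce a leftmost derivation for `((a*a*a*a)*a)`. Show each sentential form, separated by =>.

E => Y => (E) => (E*Y) => (Y*Y) => ((E)*Y) => ((E*Y)*Y) => ((E*Y*Y)*Y) => ((E*Y*Y*Y)*Y) => ((Y*Y*Y*Y)*Y) => ((a*Y*Y*Y)*Y) => ((a*a*Y*Y)*Y) => ((a*a*a*Y)*Y) => ((a*a*a*a)*Y) => ((a*a*a*a)*a)

E => Y   [E -> Y]
Y => (E)   [Y -> ( E )]
(E) => (E*Y)   [E -> E * Y]
(E*Y) => (Y*Y)   [E -> Y]
(Y*Y) => ((E)*Y)   [Y -> ( E )]
((E)*Y) => ((E*Y)*Y)   [E -> E * Y]
((E*Y)*Y) => ((E*Y*Y)*Y)   [E -> E * Y]
((E*Y*Y)*Y) => ((E*Y*Y*Y)*Y)   [E -> E * Y]
((E*Y*Y*Y)*Y) => ((Y*Y*Y*Y)*Y)   [E -> Y]
((Y*Y*Y*Y)*Y) => ((a*Y*Y*Y)*Y)   [Y -> a]
((a*Y*Y*Y)*Y) => ((a*a*Y*Y)*Y)   [Y -> a]
((a*a*Y*Y)*Y) => ((a*a*a*Y)*Y)   [Y -> a]
((a*a*a*Y)*Y) => ((a*a*a*a)*Y)   [Y -> a]
((a*a*a*a)*Y) => ((a*a*a*a)*a)   [Y -> a]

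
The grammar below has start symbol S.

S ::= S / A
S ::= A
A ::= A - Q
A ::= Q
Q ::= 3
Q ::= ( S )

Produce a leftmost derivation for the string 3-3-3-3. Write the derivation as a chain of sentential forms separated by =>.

S=>A=>A-Q=>A-Q-Q=>A-Q-Q-Q=>Q-Q-Q-Q=>3-Q-Q-Q=>3-3-Q-Q=>3-3-3-Q=>3-3-3-3

S => A   [S ::= A]
A => A-Q   [A ::= A - Q]
A-Q => A-Q-Q   [A ::= A - Q]
A-Q-Q => A-Q-Q-Q   [A ::= A - Q]
A-Q-Q-Q => Q-Q-Q-Q   [A ::= Q]
Q-Q-Q-Q => 3-Q-Q-Q   [Q ::= 3]
3-Q-Q-Q => 3-3-Q-Q   [Q ::= 3]
3-3-Q-Q => 3-3-3-Q   [Q ::= 3]
3-3-3-Q => 3-3-3-3   [Q ::= 3]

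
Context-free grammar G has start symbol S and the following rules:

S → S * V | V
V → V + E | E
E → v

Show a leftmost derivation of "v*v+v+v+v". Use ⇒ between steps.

S ⇒ S*V   [S → S * V]
S*V ⇒ V*V   [S → V]
V*V ⇒ E*V   [V → E]
E*V ⇒ v*V   [E → v]
v*V ⇒ v*V+E   [V → V + E]
v*V+E ⇒ v*V+E+E   [V → V + E]
v*V+E+E ⇒ v*V+E+E+E   [V → V + E]
v*V+E+E+E ⇒ v*E+E+E+E   [V → E]
v*E+E+E+E ⇒ v*v+E+E+E   [E → v]
v*v+E+E+E ⇒ v*v+v+E+E   [E → v]
v*v+v+E+E ⇒ v*v+v+v+E   [E → v]
v*v+v+v+E ⇒ v*v+v+v+v   [E → v]

S⇒S*V⇒V*V⇒E*V⇒v*V⇒v*V+E⇒v*V+E+E⇒v*V+E+E+E⇒v*E+E+E+E⇒v*v+E+E+E⇒v*v+v+E+E⇒v*v+v+v+E⇒v*v+v+v+v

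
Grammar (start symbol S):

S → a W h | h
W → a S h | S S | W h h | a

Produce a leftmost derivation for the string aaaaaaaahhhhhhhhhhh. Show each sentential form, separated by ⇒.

S ⇒ aWh ⇒ aaShh ⇒ aaaWhhh ⇒ aaaaShhhh ⇒ aaaaaWhhhhh ⇒ aaaaaaShhhhhh ⇒ aaaaaaaWhhhhhhh ⇒ aaaaaaaWhhhhhhhhh ⇒ aaaaaaaWhhhhhhhhhhh ⇒ aaaaaaaahhhhhhhhhhh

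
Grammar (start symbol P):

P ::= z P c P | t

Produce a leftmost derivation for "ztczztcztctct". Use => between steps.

P => zPcP   [P ::= z P c P]
zPcP => ztcP   [P ::= t]
ztcP => ztczPcP   [P ::= z P c P]
ztczPcP => ztczzPcPcP   [P ::= z P c P]
ztczzPcPcP => ztczztcPcP   [P ::= t]
ztczztcPcP => ztczztczPcPcP   [P ::= z P c P]
ztczztczPcPcP => ztczztcztcPcP   [P ::= t]
ztczztcztcPcP => ztczztcztctcP   [P ::= t]
ztczztcztctcP => ztczztcztctct   [P ::= t]

P => zPcP => ztcP => ztczPcP => ztczzPcPcP => ztczztcPcP => ztczztczPcPcP => ztczztcztcPcP => ztczztcztctcP => ztczztcztctct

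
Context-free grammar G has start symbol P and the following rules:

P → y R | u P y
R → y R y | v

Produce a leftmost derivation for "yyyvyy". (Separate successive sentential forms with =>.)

P => yR => yyRy => yyyRyy => yyyvyy

P => yR   [P → y R]
yR => yyRy   [R → y R y]
yyRy => yyyRyy   [R → y R y]
yyyRyy => yyyvyy   [R → v]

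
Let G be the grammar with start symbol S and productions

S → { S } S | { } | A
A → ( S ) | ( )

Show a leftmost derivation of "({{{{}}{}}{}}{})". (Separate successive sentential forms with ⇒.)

S⇒A⇒(S)⇒({S}S)⇒({{S}S}S)⇒({{{S}S}S}S)⇒({{{{}}S}S}S)⇒({{{{}}{}}S}S)⇒({{{{}}{}}{}}S)⇒({{{{}}{}}{}}{})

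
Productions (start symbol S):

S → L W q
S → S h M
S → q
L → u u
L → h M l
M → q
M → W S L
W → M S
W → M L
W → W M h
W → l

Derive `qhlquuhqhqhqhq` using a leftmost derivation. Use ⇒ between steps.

S ⇒ ShM ⇒ ShMhM ⇒ ShMhMhM ⇒ ShMhMhMhM ⇒ ShMhMhMhMhM ⇒ qhMhMhMhMhM ⇒ qhWSLhMhMhMhM ⇒ qhlSLhMhMhMhM ⇒ qhlqLhMhMhMhM ⇒ qhlquuhMhMhMhM ⇒ qhlquuhqhMhMhM ⇒ qhlquuhqhqhMhM ⇒ qhlquuhqhqhqhM ⇒ qhlquuhqhqhqhq

S ⇒ ShM   [S → S h M]
ShM ⇒ ShMhM   [S → S h M]
ShMhM ⇒ ShMhMhM   [S → S h M]
ShMhMhM ⇒ ShMhMhMhM   [S → S h M]
ShMhMhMhM ⇒ ShMhMhMhMhM   [S → S h M]
ShMhMhMhMhM ⇒ qhMhMhMhMhM   [S → q]
qhMhMhMhMhM ⇒ qhWSLhMhMhMhM   [M → W S L]
qhWSLhMhMhMhM ⇒ qhlSLhMhMhMhM   [W → l]
qhlSLhMhMhMhM ⇒ qhlqLhMhMhMhM   [S → q]
qhlqLhMhMhMhM ⇒ qhlquuhMhMhMhM   [L → u u]
qhlquuhMhMhMhM ⇒ qhlquuhqhMhMhM   [M → q]
qhlquuhqhMhMhM ⇒ qhlquuhqhqhMhM   [M → q]
qhlquuhqhqhMhM ⇒ qhlquuhqhqhqhM   [M → q]
qhlquuhqhqhqhM ⇒ qhlquuhqhqhqhq   [M → q]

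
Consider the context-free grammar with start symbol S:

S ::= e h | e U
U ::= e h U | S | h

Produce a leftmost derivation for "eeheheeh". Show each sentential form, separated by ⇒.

S⇒eU⇒eehU⇒eehehU⇒eehehS⇒eeheheU⇒eeheheS⇒eeheheeh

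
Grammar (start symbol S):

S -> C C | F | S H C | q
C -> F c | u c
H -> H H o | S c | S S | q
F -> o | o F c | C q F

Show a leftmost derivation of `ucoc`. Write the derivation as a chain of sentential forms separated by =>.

S => CC   [S -> C C]
CC => ucC   [C -> u c]
ucC => ucFc   [C -> F c]
ucFc => ucoc   [F -> o]

S => CC => ucC => ucFc => ucoc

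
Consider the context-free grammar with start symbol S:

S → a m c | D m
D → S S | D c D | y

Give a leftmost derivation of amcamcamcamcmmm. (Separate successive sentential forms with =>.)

S => Dm => SSm => amcSm => amcDmm => amcSSmm => amcamcSmm => amcamcDmmm => amcamcSSmmm => amcamcamcSmmm => amcamcamcamcmmm

S => Dm   [S → D m]
Dm => SSm   [D → S S]
SSm => amcSm   [S → a m c]
amcSm => amcDmm   [S → D m]
amcDmm => amcSSmm   [D → S S]
amcSSmm => amcamcSmm   [S → a m c]
amcamcSmm => amcamcDmmm   [S → D m]
amcamcDmmm => amcamcSSmmm   [D → S S]
amcamcSSmmm => amcamcamcSmmm   [S → a m c]
amcamcamcSmmm => amcamcamcamcmmm   [S → a m c]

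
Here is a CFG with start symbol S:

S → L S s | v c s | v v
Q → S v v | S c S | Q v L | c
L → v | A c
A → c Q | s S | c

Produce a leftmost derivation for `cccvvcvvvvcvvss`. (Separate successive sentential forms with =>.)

S => LSs   [S → L S s]
LSs => AcSs   [L → A c]
AcSs => ccSs   [A → c]
ccSs => ccLSss   [S → L S s]
ccLSss => ccAcSss   [L → A c]
ccAcSss => cccQcSss   [A → c Q]
cccQcSss => cccQvLcSss   [Q → Q v L]
cccQvLcSss => cccScSvLcSss   [Q → S c S]
cccScSvLcSss => cccvvcSvLcSss   [S → v v]
cccvvcSvLcSss => cccvvcvvvLcSss   [S → v v]
cccvvcvvvLcSss => cccvvcvvvvcSss   [L → v]
cccvvcvvvvcSss => cccvvcvvvvcvvss   [S → v v]

S=>LSs=>AcSs=>ccSs=>ccLSss=>ccAcSss=>cccQcSss=>cccQvLcSss=>cccScSvLcSss=>cccvvcSvLcSss=>cccvvcvvvLcSss=>cccvvcvvvvcSss=>cccvvcvvvvcvvss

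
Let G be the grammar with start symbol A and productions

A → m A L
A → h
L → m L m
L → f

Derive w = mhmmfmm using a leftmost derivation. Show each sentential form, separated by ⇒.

A⇒mAL⇒mhL⇒mhmLm⇒mhmmLmm⇒mhmmfmm

A ⇒ mAL   [A → m A L]
mAL ⇒ mhL   [A → h]
mhL ⇒ mhmLm   [L → m L m]
mhmLm ⇒ mhmmLmm   [L → m L m]
mhmmLmm ⇒ mhmmfmm   [L → f]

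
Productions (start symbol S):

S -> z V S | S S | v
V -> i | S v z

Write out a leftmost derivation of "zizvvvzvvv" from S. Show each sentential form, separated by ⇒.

S ⇒ SS ⇒ zVSS ⇒ ziSS ⇒ ziSSS ⇒ zizVSSS ⇒ zizSvzSSS ⇒ zizSSvzSSS ⇒ zizvSvzSSS ⇒ zizvvvzSSS ⇒ zizvvvzvSS ⇒ zizvvvzvvS ⇒ zizvvvzvvv

S ⇒ SS   [S -> S S]
SS ⇒ zVSS   [S -> z V S]
zVSS ⇒ ziSS   [V -> i]
ziSS ⇒ ziSSS   [S -> S S]
ziSSS ⇒ zizVSSS   [S -> z V S]
zizVSSS ⇒ zizSvzSSS   [V -> S v z]
zizSvzSSS ⇒ zizSSvzSSS   [S -> S S]
zizSSvzSSS ⇒ zizvSvzSSS   [S -> v]
zizvSvzSSS ⇒ zizvvvzSSS   [S -> v]
zizvvvzSSS ⇒ zizvvvzvSS   [S -> v]
zizvvvzvSS ⇒ zizvvvzvvS   [S -> v]
zizvvvzvvS ⇒ zizvvvzvvv   [S -> v]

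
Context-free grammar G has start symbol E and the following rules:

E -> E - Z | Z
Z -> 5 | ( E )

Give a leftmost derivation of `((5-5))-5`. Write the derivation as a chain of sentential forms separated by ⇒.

E⇒E-Z⇒Z-Z⇒(E)-Z⇒(Z)-Z⇒((E))-Z⇒((E-Z))-Z⇒((Z-Z))-Z⇒((5-Z))-Z⇒((5-5))-Z⇒((5-5))-5

E ⇒ E-Z   [E -> E - Z]
E-Z ⇒ Z-Z   [E -> Z]
Z-Z ⇒ (E)-Z   [Z -> ( E )]
(E)-Z ⇒ (Z)-Z   [E -> Z]
(Z)-Z ⇒ ((E))-Z   [Z -> ( E )]
((E))-Z ⇒ ((E-Z))-Z   [E -> E - Z]
((E-Z))-Z ⇒ ((Z-Z))-Z   [E -> Z]
((Z-Z))-Z ⇒ ((5-Z))-Z   [Z -> 5]
((5-Z))-Z ⇒ ((5-5))-Z   [Z -> 5]
((5-5))-Z ⇒ ((5-5))-5   [Z -> 5]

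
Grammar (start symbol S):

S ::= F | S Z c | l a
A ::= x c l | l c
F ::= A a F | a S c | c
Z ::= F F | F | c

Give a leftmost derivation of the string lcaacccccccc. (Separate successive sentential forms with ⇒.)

S ⇒ SZc ⇒ SZcZc ⇒ FZcZc ⇒ AaFZcZc ⇒ lcaFZcZc ⇒ lcaaScZcZc ⇒ lcaaSZccZcZc ⇒ lcaaFZccZcZc ⇒ lcaacZccZcZc ⇒ lcaaccccZcZc ⇒ lcaaccccccZc ⇒ lcaacccccccc

S ⇒ SZc   [S ::= S Z c]
SZc ⇒ SZcZc   [S ::= S Z c]
SZcZc ⇒ FZcZc   [S ::= F]
FZcZc ⇒ AaFZcZc   [F ::= A a F]
AaFZcZc ⇒ lcaFZcZc   [A ::= l c]
lcaFZcZc ⇒ lcaaScZcZc   [F ::= a S c]
lcaaScZcZc ⇒ lcaaSZccZcZc   [S ::= S Z c]
lcaaSZccZcZc ⇒ lcaaFZccZcZc   [S ::= F]
lcaaFZccZcZc ⇒ lcaacZccZcZc   [F ::= c]
lcaacZccZcZc ⇒ lcaaccccZcZc   [Z ::= c]
lcaaccccZcZc ⇒ lcaaccccccZc   [Z ::= c]
lcaaccccccZc ⇒ lcaacccccccc   [Z ::= c]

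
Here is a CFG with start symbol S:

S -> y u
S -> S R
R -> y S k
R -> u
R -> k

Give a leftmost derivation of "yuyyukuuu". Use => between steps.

S => SR   [S -> S R]
SR => SRR   [S -> S R]
SRR => SRRR   [S -> S R]
SRRR => SRRRR   [S -> S R]
SRRRR => yuRRRR   [S -> y u]
yuRRRR => yuySkRRR   [R -> y S k]
yuySkRRR => yuyyukRRR   [S -> y u]
yuyyukRRR => yuyyukuRR   [R -> u]
yuyyukuRR => yuyyukuuR   [R -> u]
yuyyukuuR => yuyyukuuu   [R -> u]

S => SR => SRR => SRRR => SRRRR => yuRRRR => yuySkRRR => yuyyukRRR => yuyyukuRR => yuyyukuuR => yuyyukuuu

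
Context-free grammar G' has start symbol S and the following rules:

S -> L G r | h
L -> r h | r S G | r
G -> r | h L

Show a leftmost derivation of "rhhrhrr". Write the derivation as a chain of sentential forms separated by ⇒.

S ⇒ LGr ⇒ rSGGr ⇒ rhGGr ⇒ rhhLGr ⇒ rhhrhGr ⇒ rhhrhrr

S ⇒ LGr   [S -> L G r]
LGr ⇒ rSGGr   [L -> r S G]
rSGGr ⇒ rhGGr   [S -> h]
rhGGr ⇒ rhhLGr   [G -> h L]
rhhLGr ⇒ rhhrhGr   [L -> r h]
rhhrhGr ⇒ rhhrhrr   [G -> r]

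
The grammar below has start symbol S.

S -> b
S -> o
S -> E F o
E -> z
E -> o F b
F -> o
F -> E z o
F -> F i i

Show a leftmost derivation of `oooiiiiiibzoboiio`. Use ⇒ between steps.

S ⇒ EFo ⇒ oFbFo ⇒ oEzobFo ⇒ ooFbzobFo ⇒ ooFiibzobFo ⇒ ooFiiiibzobFo ⇒ ooFiiiiiibzobFo ⇒ oooiiiiiibzobFo ⇒ oooiiiiiibzobFiio ⇒ oooiiiiiibzoboiio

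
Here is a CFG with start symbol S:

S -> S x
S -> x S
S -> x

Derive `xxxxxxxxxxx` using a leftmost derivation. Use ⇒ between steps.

S ⇒ xS ⇒ xxS ⇒ xxSx ⇒ xxxSx ⇒ xxxSxx ⇒ xxxSxxx ⇒ xxxxSxxx ⇒ xxxxSxxxx ⇒ xxxxxSxxxx ⇒ xxxxxSxxxxx ⇒ xxxxxxxxxxx

S ⇒ xS   [S -> x S]
xS ⇒ xxS   [S -> x S]
xxS ⇒ xxSx   [S -> S x]
xxSx ⇒ xxxSx   [S -> x S]
xxxSx ⇒ xxxSxx   [S -> S x]
xxxSxx ⇒ xxxSxxx   [S -> S x]
xxxSxxx ⇒ xxxxSxxx   [S -> x S]
xxxxSxxx ⇒ xxxxSxxxx   [S -> S x]
xxxxSxxxx ⇒ xxxxxSxxxx   [S -> x S]
xxxxxSxxxx ⇒ xxxxxSxxxxx   [S -> S x]
xxxxxSxxxxx ⇒ xxxxxxxxxxx   [S -> x]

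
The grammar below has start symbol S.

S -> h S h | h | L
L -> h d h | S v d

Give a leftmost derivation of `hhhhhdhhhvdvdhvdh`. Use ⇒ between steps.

S ⇒ hSh ⇒ hLh ⇒ hSvdh ⇒ hhShvdh ⇒ hhLhvdh ⇒ hhSvdhvdh ⇒ hhLvdhvdh ⇒ hhSvdvdhvdh ⇒ hhhShvdvdhvdh ⇒ hhhhShhvdvdhvdh ⇒ hhhhLhhvdvdhvdh ⇒ hhhhhdhhhvdvdhvdh

S ⇒ hSh   [S -> h S h]
hSh ⇒ hLh   [S -> L]
hLh ⇒ hSvdh   [L -> S v d]
hSvdh ⇒ hhShvdh   [S -> h S h]
hhShvdh ⇒ hhLhvdh   [S -> L]
hhLhvdh ⇒ hhSvdhvdh   [L -> S v d]
hhSvdhvdh ⇒ hhLvdhvdh   [S -> L]
hhLvdhvdh ⇒ hhSvdvdhvdh   [L -> S v d]
hhSvdvdhvdh ⇒ hhhShvdvdhvdh   [S -> h S h]
hhhShvdvdhvdh ⇒ hhhhShhvdvdhvdh   [S -> h S h]
hhhhShhvdvdhvdh ⇒ hhhhLhhvdvdhvdh   [S -> L]
hhhhLhhvdvdhvdh ⇒ hhhhhdhhhvdvdhvdh   [L -> h d h]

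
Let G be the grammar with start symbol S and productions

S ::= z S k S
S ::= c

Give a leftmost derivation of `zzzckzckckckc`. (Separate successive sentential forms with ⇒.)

S ⇒ zSkS   [S ::= z S k S]
zSkS ⇒ zzSkSkS   [S ::= z S k S]
zzSkSkS ⇒ zzzSkSkSkS   [S ::= z S k S]
zzzSkSkSkS ⇒ zzzckSkSkS   [S ::= c]
zzzckSkSkS ⇒ zzzckzSkSkSkS   [S ::= z S k S]
zzzckzSkSkSkS ⇒ zzzckzckSkSkS   [S ::= c]
zzzckzckSkSkS ⇒ zzzckzckckSkS   [S ::= c]
zzzckzckckSkS ⇒ zzzckzckckckS   [S ::= c]
zzzckzckckckS ⇒ zzzckzckckckc   [S ::= c]

S ⇒ zSkS ⇒ zzSkSkS ⇒ zzzSkSkSkS ⇒ zzzckSkSkS ⇒ zzzckzSkSkSkS ⇒ zzzckzckSkSkS ⇒ zzzckzckckSkS ⇒ zzzckzckckckS ⇒ zzzckzckckckc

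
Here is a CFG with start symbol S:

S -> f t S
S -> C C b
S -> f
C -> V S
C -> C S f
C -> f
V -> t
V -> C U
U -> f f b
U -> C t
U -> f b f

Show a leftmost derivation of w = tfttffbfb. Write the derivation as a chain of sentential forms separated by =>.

S=>CCb=>VSCb=>tSCb=>tftSCb=>tftCCbCb=>tftVSCbCb=>tfttSCbCb=>tfttfCbCb=>tfttffbCb=>tfttffbfb

S => CCb   [S -> C C b]
CCb => VSCb   [C -> V S]
VSCb => tSCb   [V -> t]
tSCb => tftSCb   [S -> f t S]
tftSCb => tftCCbCb   [S -> C C b]
tftCCbCb => tftVSCbCb   [C -> V S]
tftVSCbCb => tfttSCbCb   [V -> t]
tfttSCbCb => tfttfCbCb   [S -> f]
tfttfCbCb => tfttffbCb   [C -> f]
tfttffbCb => tfttffbfb   [C -> f]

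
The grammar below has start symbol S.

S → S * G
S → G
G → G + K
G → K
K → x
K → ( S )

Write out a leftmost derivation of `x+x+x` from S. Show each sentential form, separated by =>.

S => G   [S → G]
G => G+K   [G → G + K]
G+K => G+K+K   [G → G + K]
G+K+K => K+K+K   [G → K]
K+K+K => x+K+K   [K → x]
x+K+K => x+x+K   [K → x]
x+x+K => x+x+x   [K → x]

S => G => G+K => G+K+K => K+K+K => x+K+K => x+x+K => x+x+x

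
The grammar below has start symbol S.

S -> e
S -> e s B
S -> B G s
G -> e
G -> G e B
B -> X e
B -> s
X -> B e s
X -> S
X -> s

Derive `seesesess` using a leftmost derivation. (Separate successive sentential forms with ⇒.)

S ⇒ BGs   [S -> B G s]
BGs ⇒ sGs   [B -> s]
sGs ⇒ sGeBs   [G -> G e B]
sGeBs ⇒ sGeBeBs   [G -> G e B]
sGeBeBs ⇒ sGeBeBeBs   [G -> G e B]
sGeBeBeBs ⇒ seeBeBeBs   [G -> e]
seeBeBeBs ⇒ seeseBeBs   [B -> s]
seeseBeBs ⇒ seeseseBs   [B -> s]
seeseseBs ⇒ seesesess   [B -> s]

S ⇒ BGs ⇒ sGs ⇒ sGeBs ⇒ sGeBeBs ⇒ sGeBeBeBs ⇒ seeBeBeBs ⇒ seeseBeBs ⇒ seeseseBs ⇒ seesesess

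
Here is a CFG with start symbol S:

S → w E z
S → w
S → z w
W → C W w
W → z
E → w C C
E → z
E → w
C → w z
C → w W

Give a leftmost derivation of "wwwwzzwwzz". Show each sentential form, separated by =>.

S => wEz => wwCCz => wwwWCz => wwwCWwCz => wwwwzWwCz => wwwwzzwCz => wwwwzzwwWz => wwwwzzwwzz

S => wEz   [S → w E z]
wEz => wwCCz   [E → w C C]
wwCCz => wwwWCz   [C → w W]
wwwWCz => wwwCWwCz   [W → C W w]
wwwCWwCz => wwwwzWwCz   [C → w z]
wwwwzWwCz => wwwwzzwCz   [W → z]
wwwwzzwCz => wwwwzzwwWz   [C → w W]
wwwwzzwwWz => wwwwzzwwzz   [W → z]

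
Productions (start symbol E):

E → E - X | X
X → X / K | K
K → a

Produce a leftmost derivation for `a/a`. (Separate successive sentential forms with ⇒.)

E ⇒ X ⇒ X/K ⇒ K/K ⇒ a/K ⇒ a/a

E ⇒ X   [E → X]
X ⇒ X/K   [X → X / K]
X/K ⇒ K/K   [X → K]
K/K ⇒ a/K   [K → a]
a/K ⇒ a/a   [K → a]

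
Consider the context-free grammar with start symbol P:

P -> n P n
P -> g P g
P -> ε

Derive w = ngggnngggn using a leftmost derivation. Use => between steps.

P => nPn => ngPgn => nggPggn => ngggPgggn => ngggnPngggn => ngggnngggn

P => nPn   [P -> n P n]
nPn => ngPgn   [P -> g P g]
ngPgn => nggPggn   [P -> g P g]
nggPggn => ngggPgggn   [P -> g P g]
ngggPgggn => ngggnPngggn   [P -> n P n]
ngggnPngggn => ngggnngggn   [P -> ε]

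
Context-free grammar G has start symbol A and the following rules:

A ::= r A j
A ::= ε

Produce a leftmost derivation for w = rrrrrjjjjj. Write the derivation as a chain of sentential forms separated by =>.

A => rAj => rrAjj => rrrAjjj => rrrrAjjjj => rrrrrAjjjjj => rrrrrjjjjj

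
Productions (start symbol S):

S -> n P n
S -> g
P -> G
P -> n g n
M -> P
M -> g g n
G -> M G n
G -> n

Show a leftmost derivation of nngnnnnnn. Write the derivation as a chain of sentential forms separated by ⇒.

S ⇒ nPn ⇒ nGn ⇒ nMGnn ⇒ nPGnn ⇒ nGGnn ⇒ nMGnGnn ⇒ nPGnGnn ⇒ nngnGnGnn ⇒ nngnnnGnn ⇒ nngnnnnnn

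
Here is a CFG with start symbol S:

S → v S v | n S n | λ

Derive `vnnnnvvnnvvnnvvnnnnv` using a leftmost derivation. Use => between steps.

S => vSv   [S → v S v]
vSv => vnSnv   [S → n S n]
vnSnv => vnnSnnv   [S → n S n]
vnnSnnv => vnnnSnnnv   [S → n S n]
vnnnSnnnv => vnnnnSnnnnv   [S → n S n]
vnnnnSnnnnv => vnnnnvSvnnnnv   [S → v S v]
vnnnnvSvnnnnv => vnnnnvvSvvnnnnv   [S → v S v]
vnnnnvvSvvnnnnv => vnnnnvvnSnvvnnnnv   [S → n S n]
vnnnnvvnSnvvnnnnv => vnnnnvvnnSnnvvnnnnv   [S → n S n]
vnnnnvvnnSnnvvnnnnv => vnnnnvvnnvSvnnvvnnnnv   [S → v S v]
vnnnnvvnnvSvnnvvnnnnv => vnnnnvvnnvvnnvvnnnnv   [S → λ]

S=>vSv=>vnSnv=>vnnSnnv=>vnnnSnnnv=>vnnnnSnnnnv=>vnnnnvSvnnnnv=>vnnnnvvSvvnnnnv=>vnnnnvvnSnvvnnnnv=>vnnnnvvnnSnnvvnnnnv=>vnnnnvvnnvSvnnvvnnnnv=>vnnnnvvnnvvnnvvnnnnv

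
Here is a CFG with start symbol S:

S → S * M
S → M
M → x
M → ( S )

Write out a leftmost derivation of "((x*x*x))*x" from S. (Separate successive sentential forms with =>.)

S => S*M   [S → S * M]
S*M => M*M   [S → M]
M*M => (S)*M   [M → ( S )]
(S)*M => (M)*M   [S → M]
(M)*M => ((S))*M   [M → ( S )]
((S))*M => ((S*M))*M   [S → S * M]
((S*M))*M => ((S*M*M))*M   [S → S * M]
((S*M*M))*M => ((M*M*M))*M   [S → M]
((M*M*M))*M => ((x*M*M))*M   [M → x]
((x*M*M))*M => ((x*x*M))*M   [M → x]
((x*x*M))*M => ((x*x*x))*M   [M → x]
((x*x*x))*M => ((x*x*x))*x   [M → x]

S => S*M => M*M => (S)*M => (M)*M => ((S))*M => ((S*M))*M => ((S*M*M))*M => ((M*M*M))*M => ((x*M*M))*M => ((x*x*M))*M => ((x*x*x))*M => ((x*x*x))*x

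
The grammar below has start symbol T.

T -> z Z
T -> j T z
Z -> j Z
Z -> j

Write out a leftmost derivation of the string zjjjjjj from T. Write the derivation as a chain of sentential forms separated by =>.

T => zZ => zjZ => zjjZ => zjjjZ => zjjjjZ => zjjjjjZ => zjjjjjj

T => zZ   [T -> z Z]
zZ => zjZ   [Z -> j Z]
zjZ => zjjZ   [Z -> j Z]
zjjZ => zjjjZ   [Z -> j Z]
zjjjZ => zjjjjZ   [Z -> j Z]
zjjjjZ => zjjjjjZ   [Z -> j Z]
zjjjjjZ => zjjjjjj   [Z -> j]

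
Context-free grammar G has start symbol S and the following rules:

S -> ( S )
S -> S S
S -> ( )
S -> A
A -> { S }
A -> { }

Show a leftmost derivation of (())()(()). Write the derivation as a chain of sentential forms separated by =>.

S => SS => SSS => (S)SS => (())SS => (())()S => (())()(S) => (())()(())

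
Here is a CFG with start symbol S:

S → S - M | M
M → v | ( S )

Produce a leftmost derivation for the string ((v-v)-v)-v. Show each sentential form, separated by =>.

S=>S-M=>M-M=>(S)-M=>(S-M)-M=>(M-M)-M=>((S)-M)-M=>((S-M)-M)-M=>((M-M)-M)-M=>((v-M)-M)-M=>((v-v)-M)-M=>((v-v)-v)-M=>((v-v)-v)-v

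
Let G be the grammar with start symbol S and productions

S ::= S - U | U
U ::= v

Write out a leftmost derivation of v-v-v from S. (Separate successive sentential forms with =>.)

S=>S-U=>S-U-U=>U-U-U=>v-U-U=>v-v-U=>v-v-v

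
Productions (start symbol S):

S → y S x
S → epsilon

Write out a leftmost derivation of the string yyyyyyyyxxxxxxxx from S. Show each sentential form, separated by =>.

S => ySx => yySxx => yyySxxx => yyyySxxxx => yyyyySxxxxx => yyyyyySxxxxxx => yyyyyyySxxxxxxx => yyyyyyyySxxxxxxxx => yyyyyyyyxxxxxxxx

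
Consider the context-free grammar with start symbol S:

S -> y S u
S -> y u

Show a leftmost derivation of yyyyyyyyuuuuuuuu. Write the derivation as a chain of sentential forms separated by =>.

S => ySu => yySuu => yyySuuu => yyyySuuuu => yyyyySuuuuu => yyyyyySuuuuuu => yyyyyyySuuuuuuu => yyyyyyyyuuuuuuuu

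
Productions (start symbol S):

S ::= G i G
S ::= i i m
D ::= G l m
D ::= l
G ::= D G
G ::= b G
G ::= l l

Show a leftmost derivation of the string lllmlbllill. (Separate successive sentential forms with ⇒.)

S⇒GiG⇒DGiG⇒GlmGiG⇒lllmGiG⇒lllmDGiG⇒lllmlGiG⇒lllmlbGiG⇒lllmlblliG⇒lllmlbllill

S ⇒ GiG   [S ::= G i G]
GiG ⇒ DGiG   [G ::= D G]
DGiG ⇒ GlmGiG   [D ::= G l m]
GlmGiG ⇒ lllmGiG   [G ::= l l]
lllmGiG ⇒ lllmDGiG   [G ::= D G]
lllmDGiG ⇒ lllmlGiG   [D ::= l]
lllmlGiG ⇒ lllmlbGiG   [G ::= b G]
lllmlbGiG ⇒ lllmlblliG   [G ::= l l]
lllmlblliG ⇒ lllmlbllill   [G ::= l l]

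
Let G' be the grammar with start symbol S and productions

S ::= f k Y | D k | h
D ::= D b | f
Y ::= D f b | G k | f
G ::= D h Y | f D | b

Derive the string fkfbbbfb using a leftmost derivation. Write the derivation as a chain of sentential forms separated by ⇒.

S ⇒ fkY   [S ::= f k Y]
fkY ⇒ fkDfb   [Y ::= D f b]
fkDfb ⇒ fkDbfb   [D ::= D b]
fkDbfb ⇒ fkDbbfb   [D ::= D b]
fkDbbfb ⇒ fkDbbbfb   [D ::= D b]
fkDbbbfb ⇒ fkfbbbfb   [D ::= f]

S⇒fkY⇒fkDfb⇒fkDbfb⇒fkDbbfb⇒fkDbbbfb⇒fkfbbbfb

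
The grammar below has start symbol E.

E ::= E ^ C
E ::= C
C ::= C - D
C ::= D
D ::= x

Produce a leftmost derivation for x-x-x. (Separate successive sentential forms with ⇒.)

E ⇒ C   [E ::= C]
C ⇒ C-D   [C ::= C - D]
C-D ⇒ C-D-D   [C ::= C - D]
C-D-D ⇒ D-D-D   [C ::= D]
D-D-D ⇒ x-D-D   [D ::= x]
x-D-D ⇒ x-x-D   [D ::= x]
x-x-D ⇒ x-x-x   [D ::= x]

E ⇒ C ⇒ C-D ⇒ C-D-D ⇒ D-D-D ⇒ x-D-D ⇒ x-x-D ⇒ x-x-x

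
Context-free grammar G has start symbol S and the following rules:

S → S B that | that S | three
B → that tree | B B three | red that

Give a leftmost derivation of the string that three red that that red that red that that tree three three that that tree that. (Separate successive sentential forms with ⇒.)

S ⇒ S B that ⇒ S B that B that ⇒ S B that B that B that ⇒ that S B that B that B that ⇒ that three B that B that B that ⇒ that three red that that B that B that ⇒ that three red that that B B three that B that ⇒ that three red that that red that B three that B that ⇒ that three red that that red that B B three three that B that ⇒ that three red that that red that red that B three three that B that ⇒ that three red that that red that red that that tree three three that B that ⇒ that three red that that red that red that that tree three three that that tree that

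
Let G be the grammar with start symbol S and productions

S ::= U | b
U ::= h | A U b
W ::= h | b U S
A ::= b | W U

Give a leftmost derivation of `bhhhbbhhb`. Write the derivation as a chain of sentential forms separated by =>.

S => U => AUb => WUUb => bUSUUb => bAUbSUUb => bWUUbSUUb => bhUUbSUUb => bhhUbSUUb => bhhhbSUUb => bhhhbbUUb => bhhhbbhUb => bhhhbbhhb

S => U   [S ::= U]
U => AUb   [U ::= A U b]
AUb => WUUb   [A ::= W U]
WUUb => bUSUUb   [W ::= b U S]
bUSUUb => bAUbSUUb   [U ::= A U b]
bAUbSUUb => bWUUbSUUb   [A ::= W U]
bWUUbSUUb => bhUUbSUUb   [W ::= h]
bhUUbSUUb => bhhUbSUUb   [U ::= h]
bhhUbSUUb => bhhhbSUUb   [U ::= h]
bhhhbSUUb => bhhhbbUUb   [S ::= b]
bhhhbbUUb => bhhhbbhUb   [U ::= h]
bhhhbbhUb => bhhhbbhhb   [U ::= h]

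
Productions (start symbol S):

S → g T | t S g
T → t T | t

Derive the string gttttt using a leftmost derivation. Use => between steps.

S=>gT=>gtT=>gttT=>gtttT=>gttttT=>gttttt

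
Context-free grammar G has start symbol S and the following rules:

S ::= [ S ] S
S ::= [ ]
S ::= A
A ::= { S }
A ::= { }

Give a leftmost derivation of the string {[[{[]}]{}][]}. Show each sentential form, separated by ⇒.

S⇒A⇒{S}⇒{[S]S}⇒{[[S]S]S}⇒{[[A]S]S}⇒{[[{S}]S]S}⇒{[[{[]}]S]S}⇒{[[{[]}]A]S}⇒{[[{[]}]{}]S}⇒{[[{[]}]{}][]}

S ⇒ A   [S ::= A]
A ⇒ {S}   [A ::= { S }]
{S} ⇒ {[S]S}   [S ::= [ S ] S]
{[S]S} ⇒ {[[S]S]S}   [S ::= [ S ] S]
{[[S]S]S} ⇒ {[[A]S]S}   [S ::= A]
{[[A]S]S} ⇒ {[[{S}]S]S}   [A ::= { S }]
{[[{S}]S]S} ⇒ {[[{[]}]S]S}   [S ::= [ ]]
{[[{[]}]S]S} ⇒ {[[{[]}]A]S}   [S ::= A]
{[[{[]}]A]S} ⇒ {[[{[]}]{}]S}   [A ::= { }]
{[[{[]}]{}]S} ⇒ {[[{[]}]{}][]}   [S ::= [ ]]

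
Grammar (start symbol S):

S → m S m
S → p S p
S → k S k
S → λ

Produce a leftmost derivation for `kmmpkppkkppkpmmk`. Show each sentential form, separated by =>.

S=>kSk=>kmSmk=>kmmSmmk=>kmmpSpmmk=>kmmpkSkpmmk=>kmmpkpSpkpmmk=>kmmpkppSppkpmmk=>kmmpkppkSkppkpmmk=>kmmpkppkkppkpmmk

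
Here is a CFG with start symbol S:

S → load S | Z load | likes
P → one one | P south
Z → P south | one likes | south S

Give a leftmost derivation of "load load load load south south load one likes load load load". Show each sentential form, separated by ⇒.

S ⇒ load S ⇒ load load S ⇒ load load load S ⇒ load load load load S ⇒ load load load load Z load ⇒ load load load load south S load ⇒ load load load load south Z load load ⇒ load load load load south south S load load ⇒ load load load load south south load S load load ⇒ load load load load south south load Z load load load ⇒ load load load load south south load one likes load load load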